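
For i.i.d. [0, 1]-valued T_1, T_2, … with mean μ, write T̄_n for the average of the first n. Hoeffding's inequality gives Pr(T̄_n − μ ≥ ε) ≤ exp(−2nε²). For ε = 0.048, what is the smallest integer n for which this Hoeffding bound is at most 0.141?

426

Require exp(−2nε²) ≤ 0.141, i.e. 2nε² ≥ ln(1/0.141) = 1.958995.
So n ≥ 1.958995 / (2·0.048²) = 425.129.
The smallest integer n is 426.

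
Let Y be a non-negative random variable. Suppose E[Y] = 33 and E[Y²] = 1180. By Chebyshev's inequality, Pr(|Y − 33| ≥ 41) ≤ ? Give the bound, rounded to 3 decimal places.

0.054

Var(Y) = E[Y²] − (E[Y])² = 1180 − 1089 = 91.
Chebyshev's inequality: Pr(|Y − μ| ≥ t) ≤ Var(Y)/t² = 91/1681 = 0.0541.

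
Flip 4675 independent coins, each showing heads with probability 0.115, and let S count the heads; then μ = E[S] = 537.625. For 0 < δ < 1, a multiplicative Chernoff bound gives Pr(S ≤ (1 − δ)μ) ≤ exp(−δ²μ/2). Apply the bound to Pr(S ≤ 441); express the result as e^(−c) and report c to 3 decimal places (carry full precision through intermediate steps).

8.683

Write 441 = (1 − δ)μ, so δ = 1 − 441/537.625 = 0.1797256…
Then the exponent is δ²μ/2 = (μ − 441)²/(2μ) = 8.682995.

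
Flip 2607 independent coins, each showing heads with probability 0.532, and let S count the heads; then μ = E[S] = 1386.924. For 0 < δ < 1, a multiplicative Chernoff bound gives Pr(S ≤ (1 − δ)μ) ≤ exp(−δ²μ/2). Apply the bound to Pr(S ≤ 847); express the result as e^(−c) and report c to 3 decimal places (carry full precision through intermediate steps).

Write 847 = (1 − δ)μ, so δ = 1 − 847/1386.924 = 0.389296…
Then the exponent is δ²μ/2 = (μ − 847)²/(2μ) = 105.095133.

105.095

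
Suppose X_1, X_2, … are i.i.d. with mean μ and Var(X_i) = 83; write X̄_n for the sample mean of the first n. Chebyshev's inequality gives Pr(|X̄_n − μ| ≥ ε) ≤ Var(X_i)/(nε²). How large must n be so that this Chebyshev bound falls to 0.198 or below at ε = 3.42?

Require 83/(n·3.42²) ≤ 0.198, i.e. n ≥ 83/(0.198·3.42²) = 35.839.
The smallest integer n is 36.

36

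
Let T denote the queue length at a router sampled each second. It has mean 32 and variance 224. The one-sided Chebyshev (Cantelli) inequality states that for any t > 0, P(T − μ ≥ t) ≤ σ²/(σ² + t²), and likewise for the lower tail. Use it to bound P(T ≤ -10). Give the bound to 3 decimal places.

Here σ² = 224 and t = 42, so σ² + t² = 1988.
Cantelli's bound: 224/1988 = 0.1127.

0.113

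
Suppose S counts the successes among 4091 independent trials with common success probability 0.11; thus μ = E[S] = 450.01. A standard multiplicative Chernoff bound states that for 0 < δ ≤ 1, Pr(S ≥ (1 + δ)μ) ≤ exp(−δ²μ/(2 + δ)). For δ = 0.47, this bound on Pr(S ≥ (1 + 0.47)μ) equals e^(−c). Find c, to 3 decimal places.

c = δ²μ/(2 + δ) = 0.47²·450.01/(2 + 0.47) = 40.2458.

40.246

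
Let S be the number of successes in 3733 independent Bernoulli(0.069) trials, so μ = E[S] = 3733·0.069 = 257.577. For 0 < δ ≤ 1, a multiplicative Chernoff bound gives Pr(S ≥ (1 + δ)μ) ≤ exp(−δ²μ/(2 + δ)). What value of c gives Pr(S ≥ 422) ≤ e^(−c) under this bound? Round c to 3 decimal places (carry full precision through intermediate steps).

Write 422 = (1 + δ)μ, so δ = 422/257.577 − 1 = 0.638345…
Then the exponent is δ²μ/(2 + δ) = (422 − μ)² / (μ·(2 + δ)) = 39.781986.

39.782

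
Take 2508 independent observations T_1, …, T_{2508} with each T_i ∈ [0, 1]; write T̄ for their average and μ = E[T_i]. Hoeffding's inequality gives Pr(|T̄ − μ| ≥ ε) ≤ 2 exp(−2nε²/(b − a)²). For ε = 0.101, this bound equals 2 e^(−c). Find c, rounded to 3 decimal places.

51.168

c = 2nε²/(b − a)² = 2·2508·0.101² / 1² = 51.1682.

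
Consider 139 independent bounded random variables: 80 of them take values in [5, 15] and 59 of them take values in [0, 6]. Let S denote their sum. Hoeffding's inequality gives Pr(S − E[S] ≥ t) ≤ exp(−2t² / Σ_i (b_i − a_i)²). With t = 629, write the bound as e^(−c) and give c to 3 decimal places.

Σ(b_i − a_i)² = 80·10² + 59·6² = 10124.
c = 2t² / 10124 = 2·629² / 10124 = 78.1590.

78.159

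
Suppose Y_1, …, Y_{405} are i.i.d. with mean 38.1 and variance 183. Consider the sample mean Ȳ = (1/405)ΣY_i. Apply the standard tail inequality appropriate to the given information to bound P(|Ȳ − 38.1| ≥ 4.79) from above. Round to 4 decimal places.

0.0197

With mean and variance of each term known, Chebyshev's inequality bounds the deviation of the sum (or sample mean).
Var(Ȳ) = Var(Y_i)/n = 183/405 = 0.45185.
Chebyshev: P(|Ȳ − 38.1| ≥ 4.79) ≤ Var(Ȳ)/(4.79)² = 183/(405·4.79²) = 0.0197.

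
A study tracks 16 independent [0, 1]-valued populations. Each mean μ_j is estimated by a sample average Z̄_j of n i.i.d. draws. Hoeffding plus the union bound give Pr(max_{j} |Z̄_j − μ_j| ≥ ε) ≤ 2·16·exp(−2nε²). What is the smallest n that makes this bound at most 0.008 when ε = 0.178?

Need 2·16·exp(−2nε²) ≤ 0.008, i.e. exp(−2nε²) ≤ 0.008/32.
So 2nε² ≥ ln(32/0.008) = 8.294050.
Hence n ≥ 8.294050/(2·0.178²) = 130.887.
The smallest integer n is 131.

131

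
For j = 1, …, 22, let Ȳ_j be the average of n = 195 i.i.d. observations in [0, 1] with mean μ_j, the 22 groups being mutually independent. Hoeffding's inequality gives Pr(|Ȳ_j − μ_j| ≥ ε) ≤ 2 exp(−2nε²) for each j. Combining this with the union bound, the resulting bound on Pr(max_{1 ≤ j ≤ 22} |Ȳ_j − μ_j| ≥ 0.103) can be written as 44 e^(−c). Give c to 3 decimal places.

4.138

Union bound over the 22 events: Pr(max_{1 ≤ j ≤ 22} |Ȳ_j − μ_j| ≥ 0.103) ≤ 22·2·exp(−2nε²) = 44 exp(−2·195·0.103²).
So c = 2·195·0.103² = 4.1375.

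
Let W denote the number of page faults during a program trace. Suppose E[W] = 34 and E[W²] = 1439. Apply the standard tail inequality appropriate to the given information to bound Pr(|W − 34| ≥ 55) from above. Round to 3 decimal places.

The first two moments determine the variance, so Chebyshev's inequality is the sharpest standard bound available.
Var(W) = E[W²] − (E[W])² = 1439 − 1156 = 283.
Chebyshev's inequality: Pr(|W − μ| ≥ t) ≤ Var(W)/t² = 283/3025 = 0.0936.

0.094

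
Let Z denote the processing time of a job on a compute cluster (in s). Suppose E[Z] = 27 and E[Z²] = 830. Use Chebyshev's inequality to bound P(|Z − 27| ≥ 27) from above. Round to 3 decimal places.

0.139

Var(Z) = E[Z²] − (E[Z])² = 830 − 729 = 101.
Chebyshev's inequality: P(|Z − μ| ≥ t) ≤ Var(Z)/t² = 101/729 = 0.1385.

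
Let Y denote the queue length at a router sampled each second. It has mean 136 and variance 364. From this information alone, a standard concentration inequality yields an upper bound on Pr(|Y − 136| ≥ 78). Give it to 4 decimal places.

0.0598

Mean and variance are known, so Chebyshev's inequality applies.
Chebyshev: Pr(|Y − μ| ≥ t) ≤ Var(Y)/t².
Bound = 364 / 6084 = 0.0598.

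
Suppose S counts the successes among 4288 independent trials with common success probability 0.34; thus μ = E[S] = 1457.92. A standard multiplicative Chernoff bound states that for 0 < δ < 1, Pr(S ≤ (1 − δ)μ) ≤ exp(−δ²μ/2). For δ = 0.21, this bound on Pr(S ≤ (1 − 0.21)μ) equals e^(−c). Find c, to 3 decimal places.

32.147

c = δ²μ/2 = 0.21²·1457.92/2 = 32.1471.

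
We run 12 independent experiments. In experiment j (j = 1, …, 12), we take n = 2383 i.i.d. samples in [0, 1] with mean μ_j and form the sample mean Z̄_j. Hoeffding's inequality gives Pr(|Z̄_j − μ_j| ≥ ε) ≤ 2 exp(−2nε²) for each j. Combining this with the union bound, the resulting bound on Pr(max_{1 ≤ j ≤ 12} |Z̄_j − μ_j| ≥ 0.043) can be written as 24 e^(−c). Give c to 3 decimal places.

8.812

Union bound over the 12 events: Pr(max_{1 ≤ j ≤ 12} |Z̄_j − μ_j| ≥ 0.043) ≤ 12·2·exp(−2nε²) = 24 exp(−2·2383·0.043²).
So c = 2·2383·0.043² = 8.8123.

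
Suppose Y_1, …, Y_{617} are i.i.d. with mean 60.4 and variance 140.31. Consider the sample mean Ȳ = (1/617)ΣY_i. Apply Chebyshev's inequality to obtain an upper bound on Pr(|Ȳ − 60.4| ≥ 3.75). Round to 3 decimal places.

Var(Ȳ) = Var(Y_i)/n = 140.31/617 = 0.22741.
Chebyshev: Pr(|Ȳ − 60.4| ≥ 3.75) ≤ Var(Ȳ)/(3.75)² = 140.31/(617·3.75²) = 0.0162.

0.016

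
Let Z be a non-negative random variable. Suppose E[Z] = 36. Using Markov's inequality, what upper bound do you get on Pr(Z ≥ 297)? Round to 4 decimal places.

Markov's inequality: for a non-negative random variable, Pr(Z ≥ a) ≤ E[Z]/a.
Here E[Z] = 36 and a = 297, so the bound is 36/297 = 0.1212.

0.1212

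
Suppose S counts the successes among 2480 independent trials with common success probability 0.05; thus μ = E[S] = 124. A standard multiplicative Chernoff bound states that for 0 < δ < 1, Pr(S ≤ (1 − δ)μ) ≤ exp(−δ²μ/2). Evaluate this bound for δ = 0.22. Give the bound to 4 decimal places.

Exponent = δ²μ/2 = 0.22²·124/2 = 3.0008.
Bound = exp(−3.0008) = 0.04975.

0.0497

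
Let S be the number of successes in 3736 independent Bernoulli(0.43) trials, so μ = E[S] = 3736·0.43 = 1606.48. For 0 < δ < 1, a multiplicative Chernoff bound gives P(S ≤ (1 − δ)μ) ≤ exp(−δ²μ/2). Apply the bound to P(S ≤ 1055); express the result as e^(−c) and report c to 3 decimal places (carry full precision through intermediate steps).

Write 1055 = (1 − δ)μ, so δ = 1 − 1055/1606.48 = 0.3432847…
Then the exponent is δ²μ/2 = (μ − 1055)²/(2μ) = 94.657322.

94.657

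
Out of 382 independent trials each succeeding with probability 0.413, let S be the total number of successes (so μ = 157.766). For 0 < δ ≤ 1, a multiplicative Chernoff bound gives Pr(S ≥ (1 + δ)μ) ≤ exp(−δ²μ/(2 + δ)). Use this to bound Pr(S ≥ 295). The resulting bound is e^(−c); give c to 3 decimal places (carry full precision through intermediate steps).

Write 295 = (1 + δ)μ, so δ = 295/157.766 − 1 = 0.8698579…
Then the exponent is δ²μ/(2 + δ) = (295 − μ)² / (μ·(2 + δ)) = 41.595815.

41.596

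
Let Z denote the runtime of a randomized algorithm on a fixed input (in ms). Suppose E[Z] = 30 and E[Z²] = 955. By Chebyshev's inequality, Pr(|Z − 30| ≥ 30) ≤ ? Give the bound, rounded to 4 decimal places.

0.0611

Var(Z) = E[Z²] − (E[Z])² = 955 − 900 = 55.
Chebyshev's inequality: Pr(|Z − μ| ≥ t) ≤ Var(Z)/t² = 55/900 = 0.0611.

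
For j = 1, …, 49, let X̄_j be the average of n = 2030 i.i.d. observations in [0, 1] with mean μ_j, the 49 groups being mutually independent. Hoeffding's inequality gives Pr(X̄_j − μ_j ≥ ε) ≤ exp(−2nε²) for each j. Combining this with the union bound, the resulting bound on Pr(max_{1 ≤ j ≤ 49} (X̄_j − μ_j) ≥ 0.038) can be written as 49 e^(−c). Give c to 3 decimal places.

5.863

Union bound over the 49 events: Pr(max_{1 ≤ j ≤ 49} (X̄_j − μ_j) ≥ 0.038) ≤ 49·exp(−2nε²) = 49 exp(−2·2030·0.038²).
So c = 2·2030·0.038² = 5.8626.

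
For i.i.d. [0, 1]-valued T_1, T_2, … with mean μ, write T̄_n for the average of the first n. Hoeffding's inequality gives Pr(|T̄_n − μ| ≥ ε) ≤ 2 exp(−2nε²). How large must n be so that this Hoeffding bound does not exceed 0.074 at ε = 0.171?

Require 2·exp(−2nε²) ≤ 0.074, i.e. 2nε² ≥ ln(2/0.074) = 3.296837.
So n ≥ 3.296837 / (2·0.171²) = 56.374.
The smallest integer n is 57.

57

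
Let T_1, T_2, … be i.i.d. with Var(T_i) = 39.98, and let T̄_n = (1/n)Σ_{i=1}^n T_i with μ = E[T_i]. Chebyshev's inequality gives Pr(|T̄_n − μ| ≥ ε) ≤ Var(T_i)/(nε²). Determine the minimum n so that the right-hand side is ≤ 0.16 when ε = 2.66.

Require 39.98/(n·2.66²) ≤ 0.16, i.e. n ≥ 39.98/(0.16·2.66²) = 35.315.
The smallest integer n is 36.

36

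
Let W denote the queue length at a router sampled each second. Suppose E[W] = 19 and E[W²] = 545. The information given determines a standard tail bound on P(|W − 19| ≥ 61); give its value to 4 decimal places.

The first two moments determine the variance, so Chebyshev's inequality is the sharpest standard bound available.
Var(W) = E[W²] − (E[W])² = 545 − 361 = 184.
Chebyshev's inequality: P(|W − μ| ≥ t) ≤ Var(W)/t² = 184/3721 = 0.0494.

0.0494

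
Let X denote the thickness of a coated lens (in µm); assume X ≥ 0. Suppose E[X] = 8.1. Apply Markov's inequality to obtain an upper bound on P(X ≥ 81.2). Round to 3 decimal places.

0.100

Markov's inequality: for a non-negative random variable, P(X ≥ a) ≤ E[X]/a.
Here E[X] = 8.1 and a = 81.2, so the bound is 8.1/81.2 = 0.0998.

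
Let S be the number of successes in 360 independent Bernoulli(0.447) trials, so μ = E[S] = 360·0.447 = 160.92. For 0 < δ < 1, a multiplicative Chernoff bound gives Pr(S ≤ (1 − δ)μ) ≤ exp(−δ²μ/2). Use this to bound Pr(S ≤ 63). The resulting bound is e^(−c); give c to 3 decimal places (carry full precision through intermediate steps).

Write 63 = (1 − δ)μ, so δ = 1 − 63/160.92 = 0.6085011…
Then the exponent is δ²μ/2 = (μ − 63)²/(2μ) = 29.792215.

29.792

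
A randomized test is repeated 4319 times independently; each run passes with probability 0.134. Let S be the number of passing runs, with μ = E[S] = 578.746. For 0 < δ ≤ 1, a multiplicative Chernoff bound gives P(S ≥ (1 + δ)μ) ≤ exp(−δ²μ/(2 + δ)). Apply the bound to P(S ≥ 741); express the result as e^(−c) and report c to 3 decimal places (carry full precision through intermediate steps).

Write 741 = (1 + δ)μ, so δ = 741/578.746 − 1 = 0.2803544…
Then the exponent is δ²μ/(2 + δ) = (741 − μ)² / (μ·(2 + δ)) = 19.948051.

19.948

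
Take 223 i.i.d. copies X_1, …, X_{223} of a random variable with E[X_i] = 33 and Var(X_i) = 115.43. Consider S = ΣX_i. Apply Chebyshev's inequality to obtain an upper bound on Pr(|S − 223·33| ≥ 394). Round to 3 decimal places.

Var(S) = n·Var(X_i) = 223·115.43 = 25740.89.
Chebyshev: Pr(|S − 223·33| ≥ 394) ≤ Var(S)/394² = 25740.89/155236 = 0.1658.

0.166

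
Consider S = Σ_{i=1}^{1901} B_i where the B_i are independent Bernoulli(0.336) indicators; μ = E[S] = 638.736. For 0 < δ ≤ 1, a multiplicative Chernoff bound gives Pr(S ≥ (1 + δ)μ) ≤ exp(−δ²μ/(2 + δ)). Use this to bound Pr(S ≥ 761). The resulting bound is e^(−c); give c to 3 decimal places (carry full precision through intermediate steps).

Write 761 = (1 + δ)μ, so δ = 761/638.736 − 1 = 0.1914155…
Then the exponent is δ²μ/(2 + δ) = (761 − μ)² / (μ·(2 + δ)) = 10.679504.

10.680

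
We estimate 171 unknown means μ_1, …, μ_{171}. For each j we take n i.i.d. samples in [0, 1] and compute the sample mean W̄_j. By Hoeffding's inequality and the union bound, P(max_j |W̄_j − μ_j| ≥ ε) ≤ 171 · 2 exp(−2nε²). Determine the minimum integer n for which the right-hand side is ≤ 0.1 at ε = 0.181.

125

Need 2·171·exp(−2nε²) ≤ 0.1, i.e. exp(−2nε²) ≤ 0.1/342.
So 2nε² ≥ ln(342/0.1) = 8.137396.
Hence n ≥ 8.137396/(2·0.181²) = 124.193.
The smallest integer n is 125.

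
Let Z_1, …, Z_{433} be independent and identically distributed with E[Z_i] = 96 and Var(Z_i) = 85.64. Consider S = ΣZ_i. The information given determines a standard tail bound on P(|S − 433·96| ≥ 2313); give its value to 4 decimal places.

0.0069

With mean and variance of each term known, Chebyshev's inequality bounds the deviation of the sum (or sample mean).
Var(S) = n·Var(Z_i) = 433·85.64 = 37082.12.
Chebyshev: P(|S − 433·96| ≥ 2313) ≤ Var(S)/2313² = 37082.12/5349969 = 0.0069.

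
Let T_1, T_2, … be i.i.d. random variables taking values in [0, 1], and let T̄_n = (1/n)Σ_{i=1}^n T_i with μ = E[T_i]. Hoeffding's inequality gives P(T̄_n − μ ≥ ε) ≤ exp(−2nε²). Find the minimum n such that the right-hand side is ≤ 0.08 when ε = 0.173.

Require exp(−2nε²) ≤ 0.08, i.e. 2nε² ≥ ln(1/0.08) = 2.525729.
So n ≥ 2.525729 / (2·0.173²) = 42.195.
The smallest integer n is 43.

43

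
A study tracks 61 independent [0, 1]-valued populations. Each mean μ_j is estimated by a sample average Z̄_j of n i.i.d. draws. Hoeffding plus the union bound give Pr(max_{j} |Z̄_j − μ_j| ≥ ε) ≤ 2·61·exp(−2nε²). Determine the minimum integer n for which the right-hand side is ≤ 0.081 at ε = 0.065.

Need 2·61·exp(−2nε²) ≤ 0.081, i.e. exp(−2nε²) ≤ 0.081/122.
So 2nε² ≥ ln(122/0.081) = 7.317327.
Hence n ≥ 7.317327/(2·0.065²) = 865.956.
The smallest integer n is 866.

866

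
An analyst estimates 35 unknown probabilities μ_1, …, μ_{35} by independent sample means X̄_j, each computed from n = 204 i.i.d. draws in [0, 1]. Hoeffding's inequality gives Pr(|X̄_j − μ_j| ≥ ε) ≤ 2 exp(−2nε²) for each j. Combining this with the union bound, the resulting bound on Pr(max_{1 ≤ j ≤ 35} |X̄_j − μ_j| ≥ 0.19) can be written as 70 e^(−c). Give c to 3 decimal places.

Union bound over the 35 events: Pr(max_{1 ≤ j ≤ 35} |X̄_j − μ_j| ≥ 0.19) ≤ 35·2·exp(−2nε²) = 70 exp(−2·204·0.19²).
So c = 2·204·0.19² = 14.7288.

14.729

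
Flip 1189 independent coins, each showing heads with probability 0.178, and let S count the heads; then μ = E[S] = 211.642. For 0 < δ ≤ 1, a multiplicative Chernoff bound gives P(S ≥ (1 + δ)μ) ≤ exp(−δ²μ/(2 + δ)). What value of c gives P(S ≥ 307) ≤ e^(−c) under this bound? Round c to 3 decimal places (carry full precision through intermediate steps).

Write 307 = (1 + δ)μ, so δ = 307/211.642 − 1 = 0.4505627…
Then the exponent is δ²μ/(2 + δ) = (307 − μ)² / (μ·(2 + δ)) = 17.532610.

17.533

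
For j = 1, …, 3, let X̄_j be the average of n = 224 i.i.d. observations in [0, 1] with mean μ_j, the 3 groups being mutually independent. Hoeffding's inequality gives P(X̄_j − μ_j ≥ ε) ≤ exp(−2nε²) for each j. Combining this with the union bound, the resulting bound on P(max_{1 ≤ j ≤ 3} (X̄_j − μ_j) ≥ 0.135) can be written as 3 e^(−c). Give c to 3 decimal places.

Union bound over the 3 events: P(max_{1 ≤ j ≤ 3} (X̄_j − μ_j) ≥ 0.135) ≤ 3·exp(−2nε²) = 3 exp(−2·224·0.135²).
So c = 2·224·0.135² = 8.1648.

8.165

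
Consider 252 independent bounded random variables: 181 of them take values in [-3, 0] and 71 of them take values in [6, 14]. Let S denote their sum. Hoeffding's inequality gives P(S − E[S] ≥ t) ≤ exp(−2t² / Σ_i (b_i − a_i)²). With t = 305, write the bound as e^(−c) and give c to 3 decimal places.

30.139

Σ(b_i − a_i)² = 181·3² + 71·8² = 6173.
c = 2t² / 6173 = 2·305² / 6173 = 30.1393.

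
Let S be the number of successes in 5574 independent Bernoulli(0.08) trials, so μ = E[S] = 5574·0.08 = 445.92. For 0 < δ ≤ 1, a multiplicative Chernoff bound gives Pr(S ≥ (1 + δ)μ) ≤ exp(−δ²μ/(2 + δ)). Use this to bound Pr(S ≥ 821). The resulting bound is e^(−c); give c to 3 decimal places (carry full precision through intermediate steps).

Write 821 = (1 + δ)μ, so δ = 821/445.92 − 1 = 0.8411374…
Then the exponent is δ²μ/(2 + δ) = (821 − μ)² / (μ·(2 + δ)) = 111.044901.

111.045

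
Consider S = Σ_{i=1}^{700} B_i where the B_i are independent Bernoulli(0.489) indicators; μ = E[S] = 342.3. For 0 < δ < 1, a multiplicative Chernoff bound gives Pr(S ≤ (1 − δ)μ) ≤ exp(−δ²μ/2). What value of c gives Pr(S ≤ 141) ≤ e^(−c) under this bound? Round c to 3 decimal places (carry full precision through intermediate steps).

59.190

Write 141 = (1 − δ)μ, so δ = 1 − 141/342.3 = 0.5880806…
Then the exponent is δ²μ/2 = (μ − 141)²/(2μ) = 59.190316.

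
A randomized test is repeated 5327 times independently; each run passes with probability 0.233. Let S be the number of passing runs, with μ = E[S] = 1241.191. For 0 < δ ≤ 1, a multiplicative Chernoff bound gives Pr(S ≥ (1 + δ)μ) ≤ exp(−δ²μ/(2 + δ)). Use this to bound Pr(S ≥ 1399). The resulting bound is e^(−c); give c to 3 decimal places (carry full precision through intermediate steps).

Write 1399 = (1 + δ)μ, so δ = 1399/1241.191 − 1 = 0.1271432…
Then the exponent is δ²μ/(2 + δ) = (1399 − μ)² / (μ·(2 + δ)) = 9.432530.

9.433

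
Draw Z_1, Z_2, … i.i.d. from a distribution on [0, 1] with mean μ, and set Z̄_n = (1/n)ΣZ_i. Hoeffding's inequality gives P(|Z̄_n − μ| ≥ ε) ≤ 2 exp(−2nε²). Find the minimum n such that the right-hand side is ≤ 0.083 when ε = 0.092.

Require 2·exp(−2nε²) ≤ 0.083, i.e. 2nε² ≥ ln(2/0.083) = 3.182062.
So n ≥ 3.182062 / (2·0.092²) = 187.976.
The smallest integer n is 188.

188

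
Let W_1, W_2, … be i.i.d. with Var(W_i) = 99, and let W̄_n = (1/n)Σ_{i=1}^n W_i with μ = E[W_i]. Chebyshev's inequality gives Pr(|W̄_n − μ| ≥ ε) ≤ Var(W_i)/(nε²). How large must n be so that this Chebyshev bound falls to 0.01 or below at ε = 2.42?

1691

Require 99/(n·2.42²) ≤ 0.01, i.e. n ≥ 99/(0.01·2.42²) = 1690.458.
The smallest integer n is 1691.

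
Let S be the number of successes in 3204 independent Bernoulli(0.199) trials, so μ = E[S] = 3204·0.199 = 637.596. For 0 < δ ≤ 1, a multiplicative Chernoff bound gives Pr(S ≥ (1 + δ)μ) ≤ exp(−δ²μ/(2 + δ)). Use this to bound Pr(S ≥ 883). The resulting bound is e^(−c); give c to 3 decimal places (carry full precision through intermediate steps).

Write 883 = (1 + δ)μ, so δ = 883/637.596 − 1 = 0.3848895…
Then the exponent is δ²μ/(2 + δ) = (883 − μ)² / (μ·(2 + δ)) = 39.604946.

39.605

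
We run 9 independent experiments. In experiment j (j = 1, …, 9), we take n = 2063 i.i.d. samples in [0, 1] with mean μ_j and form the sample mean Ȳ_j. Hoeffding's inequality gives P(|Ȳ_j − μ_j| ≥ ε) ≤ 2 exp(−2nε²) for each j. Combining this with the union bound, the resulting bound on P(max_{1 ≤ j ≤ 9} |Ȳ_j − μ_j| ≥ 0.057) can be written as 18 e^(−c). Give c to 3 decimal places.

13.405

Union bound over the 9 events: P(max_{1 ≤ j ≤ 9} |Ȳ_j − μ_j| ≥ 0.057) ≤ 9·2·exp(−2nε²) = 18 exp(−2·2063·0.057²).
So c = 2·2063·0.057² = 13.4054.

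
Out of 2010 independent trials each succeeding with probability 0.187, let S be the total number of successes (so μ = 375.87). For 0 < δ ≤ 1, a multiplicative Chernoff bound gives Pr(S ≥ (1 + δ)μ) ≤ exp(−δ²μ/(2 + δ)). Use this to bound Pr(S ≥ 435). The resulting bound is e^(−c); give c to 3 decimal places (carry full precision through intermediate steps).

Write 435 = (1 + δ)μ, so δ = 435/375.87 − 1 = 0.157315…
Then the exponent is δ²μ/(2 + δ) = (435 − μ)² / (μ·(2 + δ)) = 4.311859.

4.312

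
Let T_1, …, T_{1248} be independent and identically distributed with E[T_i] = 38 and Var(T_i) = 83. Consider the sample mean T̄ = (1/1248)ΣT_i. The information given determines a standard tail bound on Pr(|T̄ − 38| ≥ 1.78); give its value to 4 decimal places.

0.0210

With mean and variance of each term known, Chebyshev's inequality bounds the deviation of the sum (or sample mean).
Var(T̄) = Var(T_i)/n = 83/1248 = 0.066506.
Chebyshev: Pr(|T̄ − 38| ≥ 1.78) ≤ Var(T̄)/(1.78)² = 83/(1248·1.78²) = 0.0210.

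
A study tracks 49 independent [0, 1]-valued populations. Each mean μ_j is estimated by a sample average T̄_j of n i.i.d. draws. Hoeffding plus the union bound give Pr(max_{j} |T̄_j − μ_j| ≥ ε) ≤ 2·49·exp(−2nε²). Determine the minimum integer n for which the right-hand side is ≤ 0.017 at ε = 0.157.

Need 2·49·exp(−2nε²) ≤ 0.017, i.e. exp(−2nε²) ≤ 0.017/98.
So 2nε² ≥ ln(98/0.017) = 8.659509.
Hence n ≥ 8.659509/(2·0.157²) = 175.656.
The smallest integer n is 176.

176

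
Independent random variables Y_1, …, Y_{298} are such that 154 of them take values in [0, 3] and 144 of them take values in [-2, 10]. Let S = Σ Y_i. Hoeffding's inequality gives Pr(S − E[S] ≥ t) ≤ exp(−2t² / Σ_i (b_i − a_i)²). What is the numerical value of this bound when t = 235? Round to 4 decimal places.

0.0068

Σ(b_i − a_i)² = 154·3² + 144·12² = 22122.
Exponent = 2·235² / 22122 = 4.99277.
Bound = exp(−4.99277) = 0.00679.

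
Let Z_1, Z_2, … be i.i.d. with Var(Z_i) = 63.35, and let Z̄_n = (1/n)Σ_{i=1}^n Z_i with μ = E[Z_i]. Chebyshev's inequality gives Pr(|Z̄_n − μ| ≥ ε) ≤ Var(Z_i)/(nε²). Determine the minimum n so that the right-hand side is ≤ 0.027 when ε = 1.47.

Require 63.35/(n·1.47²) ≤ 0.027, i.e. n ≥ 63.35/(0.027·1.47²) = 1085.796.
The smallest integer n is 1086.

1086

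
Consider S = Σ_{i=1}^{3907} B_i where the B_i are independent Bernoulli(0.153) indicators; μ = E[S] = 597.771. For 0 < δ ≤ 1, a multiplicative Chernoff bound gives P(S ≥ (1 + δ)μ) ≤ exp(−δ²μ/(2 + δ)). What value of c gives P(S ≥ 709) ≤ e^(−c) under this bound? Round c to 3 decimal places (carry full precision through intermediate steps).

9.468

Write 709 = (1 + δ)μ, so δ = 709/597.771 − 1 = 0.1860729…
Then the exponent is δ²μ/(2 + δ) = (709 − μ)² / (μ·(2 + δ)) = 9.467528.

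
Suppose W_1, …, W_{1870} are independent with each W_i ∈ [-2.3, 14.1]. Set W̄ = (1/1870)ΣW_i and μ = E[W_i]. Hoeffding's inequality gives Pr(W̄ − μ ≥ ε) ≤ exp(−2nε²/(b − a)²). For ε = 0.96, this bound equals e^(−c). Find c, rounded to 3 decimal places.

c = 2nε²/(b − a)² = 2·1870·0.96² / 16.4² = 12.8152.

12.815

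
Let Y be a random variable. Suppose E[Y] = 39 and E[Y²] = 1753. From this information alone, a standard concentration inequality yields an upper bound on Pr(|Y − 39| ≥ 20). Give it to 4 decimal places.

0.5800

The first two moments determine the variance, so Chebyshev's inequality is the sharpest standard bound available.
Var(Y) = E[Y²] − (E[Y])² = 1753 − 1521 = 232.
Chebyshev's inequality: Pr(|Y − μ| ≥ t) ≤ Var(Y)/t² = 232/400 = 0.5800.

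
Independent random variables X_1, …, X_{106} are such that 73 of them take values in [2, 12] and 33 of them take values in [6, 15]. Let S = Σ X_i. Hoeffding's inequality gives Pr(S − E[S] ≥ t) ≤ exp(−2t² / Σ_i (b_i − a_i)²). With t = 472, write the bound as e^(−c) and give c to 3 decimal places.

44.677

Σ(b_i − a_i)² = 73·10² + 33·9² = 9973.
c = 2t² / 9973 = 2·472² / 9973 = 44.6774.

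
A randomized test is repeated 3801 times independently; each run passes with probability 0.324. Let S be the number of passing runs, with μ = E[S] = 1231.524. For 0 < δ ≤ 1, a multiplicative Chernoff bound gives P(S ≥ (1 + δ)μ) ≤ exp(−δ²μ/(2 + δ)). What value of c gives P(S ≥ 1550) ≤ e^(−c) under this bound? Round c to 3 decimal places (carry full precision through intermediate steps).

36.465

Write 1550 = (1 + δ)μ, so δ = 1550/1231.524 − 1 = 0.2586032…
Then the exponent is δ²μ/(2 + δ) = (1550 − μ)² / (μ·(2 + δ)) = 36.464529.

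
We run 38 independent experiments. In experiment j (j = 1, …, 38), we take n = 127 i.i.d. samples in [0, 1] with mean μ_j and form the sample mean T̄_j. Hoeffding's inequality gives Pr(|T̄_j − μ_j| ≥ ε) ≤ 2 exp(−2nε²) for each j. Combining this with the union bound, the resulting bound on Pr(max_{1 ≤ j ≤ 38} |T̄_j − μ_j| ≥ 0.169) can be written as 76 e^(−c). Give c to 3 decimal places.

Union bound over the 38 events: Pr(max_{1 ≤ j ≤ 38} |T̄_j − μ_j| ≥ 0.169) ≤ 38·2·exp(−2nε²) = 76 exp(−2·127·0.169²).
So c = 2·127·0.169² = 7.2545.

7.254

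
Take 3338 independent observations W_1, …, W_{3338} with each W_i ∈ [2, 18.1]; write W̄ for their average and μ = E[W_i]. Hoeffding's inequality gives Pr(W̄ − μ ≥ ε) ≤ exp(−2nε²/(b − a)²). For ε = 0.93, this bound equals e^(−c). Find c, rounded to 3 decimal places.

22.276

c = 2nε²/(b − a)² = 2·3338·0.93² / 16.1² = 22.2757.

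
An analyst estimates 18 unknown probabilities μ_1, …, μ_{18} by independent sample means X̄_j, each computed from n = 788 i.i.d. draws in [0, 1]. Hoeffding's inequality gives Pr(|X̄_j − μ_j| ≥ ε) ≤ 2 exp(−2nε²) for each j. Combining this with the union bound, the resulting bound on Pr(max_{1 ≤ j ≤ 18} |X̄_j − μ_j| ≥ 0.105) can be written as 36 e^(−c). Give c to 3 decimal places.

Union bound over the 18 events: Pr(max_{1 ≤ j ≤ 18} |X̄_j − μ_j| ≥ 0.105) ≤ 18·2·exp(−2nε²) = 36 exp(−2·788·0.105²).
So c = 2·788·0.105² = 17.3754.

17.375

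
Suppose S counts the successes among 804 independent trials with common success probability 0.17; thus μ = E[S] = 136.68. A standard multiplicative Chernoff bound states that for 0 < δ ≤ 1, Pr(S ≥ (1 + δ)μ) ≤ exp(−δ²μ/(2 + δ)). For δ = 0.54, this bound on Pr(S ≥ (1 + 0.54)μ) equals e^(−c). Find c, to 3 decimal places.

15.691

c = δ²μ/(2 + δ) = 0.54²·136.68/(2 + 0.54) = 15.6913.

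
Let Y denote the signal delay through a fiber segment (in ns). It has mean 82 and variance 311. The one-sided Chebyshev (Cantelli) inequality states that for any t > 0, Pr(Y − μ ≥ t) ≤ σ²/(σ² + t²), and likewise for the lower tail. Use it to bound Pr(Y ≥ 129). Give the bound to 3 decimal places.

Here σ² = 311 and t = 47, so σ² + t² = 2520.
Cantelli's bound: 311/2520 = 0.1234.

0.123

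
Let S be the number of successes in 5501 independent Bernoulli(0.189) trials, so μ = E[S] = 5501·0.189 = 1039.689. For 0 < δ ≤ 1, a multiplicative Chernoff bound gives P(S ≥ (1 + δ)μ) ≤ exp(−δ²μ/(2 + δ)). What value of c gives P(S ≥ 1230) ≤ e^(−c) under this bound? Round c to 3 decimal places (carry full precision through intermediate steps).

Write 1230 = (1 + δ)μ, so δ = 1230/1039.689 − 1 = 0.1830461…
Then the exponent is δ²μ/(2 + δ) = (1230 − μ)² / (μ·(2 + δ)) = 15.957374.

15.957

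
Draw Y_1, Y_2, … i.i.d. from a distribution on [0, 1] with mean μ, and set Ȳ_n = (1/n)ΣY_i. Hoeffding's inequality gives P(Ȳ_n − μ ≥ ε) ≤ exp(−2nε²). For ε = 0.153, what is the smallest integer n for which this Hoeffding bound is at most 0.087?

Require exp(−2nε²) ≤ 0.087, i.e. 2nε² ≥ ln(1/0.087) = 2.441847.
So n ≥ 2.441847 / (2·0.153²) = 52.156.
The smallest integer n is 53.

53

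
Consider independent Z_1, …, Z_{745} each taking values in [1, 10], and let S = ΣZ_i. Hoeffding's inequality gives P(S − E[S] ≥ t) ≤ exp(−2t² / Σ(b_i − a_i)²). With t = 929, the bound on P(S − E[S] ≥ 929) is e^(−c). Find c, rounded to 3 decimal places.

Σ(b_i − a_i)² = 745·(9)² = 60345.
c = 2t²/60345 = 2·929²/60345 = 28.6036.

28.604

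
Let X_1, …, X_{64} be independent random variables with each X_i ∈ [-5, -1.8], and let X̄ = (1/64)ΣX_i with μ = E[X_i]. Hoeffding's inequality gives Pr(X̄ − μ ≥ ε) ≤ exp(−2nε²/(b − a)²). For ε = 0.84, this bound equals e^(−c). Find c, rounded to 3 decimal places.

8.820

c = 2nε²/(b − a)² = 2·64·0.84² / 3.2² = 8.8200.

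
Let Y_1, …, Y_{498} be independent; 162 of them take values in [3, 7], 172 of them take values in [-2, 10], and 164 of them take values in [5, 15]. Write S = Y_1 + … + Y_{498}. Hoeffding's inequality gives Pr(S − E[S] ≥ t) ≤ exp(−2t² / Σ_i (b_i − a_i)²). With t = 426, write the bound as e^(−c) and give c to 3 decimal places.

Σ(b_i − a_i)² = 162·4² + 172·12² + 164·10² = 43760.
c = 2t² / 43760 = 2·426² / 43760 = 8.2941.

8.294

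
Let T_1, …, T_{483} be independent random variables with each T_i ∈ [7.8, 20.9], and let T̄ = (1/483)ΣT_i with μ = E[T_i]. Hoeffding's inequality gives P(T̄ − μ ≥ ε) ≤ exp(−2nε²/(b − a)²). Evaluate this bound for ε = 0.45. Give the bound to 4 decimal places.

0.3199

Exponent: 2nε²/(b − a)² = 2·483·0.45² / 13.1² = 1.13988.
Bound = exp(−1.13988) = 0.31986.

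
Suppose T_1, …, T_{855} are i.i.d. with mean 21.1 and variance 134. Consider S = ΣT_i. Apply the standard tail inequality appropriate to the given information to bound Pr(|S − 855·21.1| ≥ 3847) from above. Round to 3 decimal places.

0.008

With mean and variance of each term known, Chebyshev's inequality bounds the deviation of the sum (or sample mean).
Var(S) = n·Var(T_i) = 855·134 = 114570.
Chebyshev: Pr(|S − 855·21.1| ≥ 3847) ≤ Var(S)/3847² = 114570/14799409 = 0.0077.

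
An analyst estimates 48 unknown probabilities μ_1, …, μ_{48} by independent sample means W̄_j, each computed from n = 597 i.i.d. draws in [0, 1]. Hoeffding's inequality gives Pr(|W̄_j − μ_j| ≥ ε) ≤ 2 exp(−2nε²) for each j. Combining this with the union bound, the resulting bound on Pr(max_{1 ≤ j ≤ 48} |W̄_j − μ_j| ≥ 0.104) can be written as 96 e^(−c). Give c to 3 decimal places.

Union bound over the 48 events: Pr(max_{1 ≤ j ≤ 48} |W̄_j − μ_j| ≥ 0.104) ≤ 48·2·exp(−2nε²) = 96 exp(−2·597·0.104²).
So c = 2·597·0.104² = 12.9143.

12.914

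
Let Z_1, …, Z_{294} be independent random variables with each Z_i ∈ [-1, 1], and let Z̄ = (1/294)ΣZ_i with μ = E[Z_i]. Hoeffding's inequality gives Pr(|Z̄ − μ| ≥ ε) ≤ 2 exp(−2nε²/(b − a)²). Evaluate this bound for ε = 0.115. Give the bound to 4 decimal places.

0.2862

Exponent: 2nε²/(b − a)² = 2·294·0.115² / 2² = 1.94407.
Bound = 2·exp(−1.94407) = 0.28624.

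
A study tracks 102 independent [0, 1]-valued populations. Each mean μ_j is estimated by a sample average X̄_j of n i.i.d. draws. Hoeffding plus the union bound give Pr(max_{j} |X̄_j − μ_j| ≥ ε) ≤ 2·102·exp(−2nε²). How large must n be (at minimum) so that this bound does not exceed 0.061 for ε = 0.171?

Need 2·102·exp(−2nε²) ≤ 0.061, i.e. exp(−2nε²) ≤ 0.061/204.
So 2nε² ≥ ln(204/0.061) = 8.115001.
Hence n ≥ 8.115001/(2·0.171²) = 138.761.
The smallest integer n is 139.

139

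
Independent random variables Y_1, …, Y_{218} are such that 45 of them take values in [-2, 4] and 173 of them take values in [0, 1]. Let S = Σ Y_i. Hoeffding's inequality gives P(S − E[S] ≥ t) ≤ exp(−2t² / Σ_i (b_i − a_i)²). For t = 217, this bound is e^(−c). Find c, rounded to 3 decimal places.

Σ(b_i − a_i)² = 45·6² + 173·1² = 1793.
c = 2t² / 1793 = 2·217² / 1793 = 52.5254.

52.525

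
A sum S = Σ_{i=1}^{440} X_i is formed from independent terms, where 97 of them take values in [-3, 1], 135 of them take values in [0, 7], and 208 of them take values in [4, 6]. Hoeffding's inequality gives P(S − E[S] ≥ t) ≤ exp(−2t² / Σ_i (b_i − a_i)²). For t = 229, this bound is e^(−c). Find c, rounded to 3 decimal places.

11.655

Σ(b_i − a_i)² = 97·4² + 135·7² + 208·2² = 8999.
c = 2t² / 8999 = 2·229² / 8999 = 11.6549.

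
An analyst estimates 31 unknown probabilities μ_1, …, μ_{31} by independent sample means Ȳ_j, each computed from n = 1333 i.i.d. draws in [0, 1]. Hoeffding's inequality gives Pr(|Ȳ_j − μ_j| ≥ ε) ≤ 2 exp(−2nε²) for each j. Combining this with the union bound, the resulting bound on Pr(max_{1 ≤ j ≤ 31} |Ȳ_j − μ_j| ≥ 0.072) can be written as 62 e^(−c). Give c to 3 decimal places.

13.821

Union bound over the 31 events: Pr(max_{1 ≤ j ≤ 31} |Ȳ_j − μ_j| ≥ 0.072) ≤ 31·2·exp(−2nε²) = 62 exp(−2·1333·0.072²).
So c = 2·1333·0.072² = 13.8205.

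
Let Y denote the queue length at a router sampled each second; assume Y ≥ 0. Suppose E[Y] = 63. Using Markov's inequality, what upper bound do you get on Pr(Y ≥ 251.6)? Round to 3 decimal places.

Markov's inequality: for a non-negative random variable, Pr(Y ≥ a) ≤ E[Y]/a.
Here E[Y] = 63 and a = 251.6, so the bound is 63/251.6 = 0.2504.

0.250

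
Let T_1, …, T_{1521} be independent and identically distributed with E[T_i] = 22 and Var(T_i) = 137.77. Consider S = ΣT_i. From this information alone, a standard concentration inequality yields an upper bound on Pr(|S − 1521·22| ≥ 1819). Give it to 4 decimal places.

With mean and variance of each term known, Chebyshev's inequality bounds the deviation of the sum (or sample mean).
Var(S) = n·Var(T_i) = 1521·137.77 = 209548.17.
Chebyshev: Pr(|S − 1521·22| ≥ 1819) ≤ Var(S)/1819² = 209548.17/3308761 = 0.0633.

0.0633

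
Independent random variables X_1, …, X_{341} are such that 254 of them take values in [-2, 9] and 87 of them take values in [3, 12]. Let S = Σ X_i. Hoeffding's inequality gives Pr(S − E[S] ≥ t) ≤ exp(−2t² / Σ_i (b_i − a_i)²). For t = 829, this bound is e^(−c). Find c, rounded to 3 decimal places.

36.380

Σ(b_i − a_i)² = 254·11² + 87·9² = 37781.
c = 2t² / 37781 = 2·829² / 37781 = 36.3802.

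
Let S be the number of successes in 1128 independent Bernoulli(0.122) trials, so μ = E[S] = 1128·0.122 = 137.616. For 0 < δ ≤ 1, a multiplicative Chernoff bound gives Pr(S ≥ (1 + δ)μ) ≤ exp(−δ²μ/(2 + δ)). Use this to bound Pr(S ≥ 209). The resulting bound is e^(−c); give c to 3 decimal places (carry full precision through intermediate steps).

14.701

Write 209 = (1 + δ)μ, so δ = 209/137.616 − 1 = 0.5187188…
Then the exponent is δ²μ/(2 + δ) = (209 − μ)² / (μ·(2 + δ)) = 14.701212.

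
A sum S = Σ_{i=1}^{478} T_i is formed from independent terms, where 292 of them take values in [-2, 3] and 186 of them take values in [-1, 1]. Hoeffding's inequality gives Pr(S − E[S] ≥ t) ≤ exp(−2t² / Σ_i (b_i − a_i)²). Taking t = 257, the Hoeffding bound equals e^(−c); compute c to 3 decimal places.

16.422

Σ(b_i − a_i)² = 292·5² + 186·2² = 8044.
c = 2t² / 8044 = 2·257² / 8044 = 16.4219.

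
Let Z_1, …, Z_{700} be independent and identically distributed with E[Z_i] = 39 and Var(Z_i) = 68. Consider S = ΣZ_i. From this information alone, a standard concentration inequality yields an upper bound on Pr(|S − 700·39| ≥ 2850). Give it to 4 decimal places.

With mean and variance of each term known, Chebyshev's inequality bounds the deviation of the sum (or sample mean).
Var(S) = n·Var(Z_i) = 700·68 = 47600.
Chebyshev: Pr(|S − 700·39| ≥ 2850) ≤ Var(S)/2850² = 47600/8122500 = 0.0059.

0.0059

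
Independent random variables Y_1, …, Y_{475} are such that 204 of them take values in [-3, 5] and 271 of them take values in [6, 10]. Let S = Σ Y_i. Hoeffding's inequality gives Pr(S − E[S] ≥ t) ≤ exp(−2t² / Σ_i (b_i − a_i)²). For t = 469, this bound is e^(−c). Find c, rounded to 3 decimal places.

25.295

Σ(b_i − a_i)² = 204·8² + 271·4² = 17392.
c = 2t² / 17392 = 2·469² / 17392 = 25.2945.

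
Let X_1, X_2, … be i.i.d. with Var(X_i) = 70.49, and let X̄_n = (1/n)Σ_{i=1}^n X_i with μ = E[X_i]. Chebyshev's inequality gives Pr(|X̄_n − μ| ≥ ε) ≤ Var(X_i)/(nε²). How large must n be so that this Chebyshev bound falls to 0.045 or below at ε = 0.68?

Require 70.49/(n·0.68²) ≤ 0.045, i.e. n ≥ 70.49/(0.045·0.68²) = 3387.639.
The smallest integer n is 3388.

3388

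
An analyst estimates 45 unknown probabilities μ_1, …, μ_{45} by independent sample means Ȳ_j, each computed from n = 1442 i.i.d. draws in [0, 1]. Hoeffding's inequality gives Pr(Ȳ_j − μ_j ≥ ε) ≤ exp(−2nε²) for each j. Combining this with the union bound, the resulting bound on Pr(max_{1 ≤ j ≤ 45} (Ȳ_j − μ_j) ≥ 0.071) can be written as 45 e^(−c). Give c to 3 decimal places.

Union bound over the 45 events: Pr(max_{1 ≤ j ≤ 45} (Ȳ_j − μ_j) ≥ 0.071) ≤ 45·exp(−2nε²) = 45 exp(−2·1442·0.071²).
So c = 2·1442·0.071² = 14.5382.

14.538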